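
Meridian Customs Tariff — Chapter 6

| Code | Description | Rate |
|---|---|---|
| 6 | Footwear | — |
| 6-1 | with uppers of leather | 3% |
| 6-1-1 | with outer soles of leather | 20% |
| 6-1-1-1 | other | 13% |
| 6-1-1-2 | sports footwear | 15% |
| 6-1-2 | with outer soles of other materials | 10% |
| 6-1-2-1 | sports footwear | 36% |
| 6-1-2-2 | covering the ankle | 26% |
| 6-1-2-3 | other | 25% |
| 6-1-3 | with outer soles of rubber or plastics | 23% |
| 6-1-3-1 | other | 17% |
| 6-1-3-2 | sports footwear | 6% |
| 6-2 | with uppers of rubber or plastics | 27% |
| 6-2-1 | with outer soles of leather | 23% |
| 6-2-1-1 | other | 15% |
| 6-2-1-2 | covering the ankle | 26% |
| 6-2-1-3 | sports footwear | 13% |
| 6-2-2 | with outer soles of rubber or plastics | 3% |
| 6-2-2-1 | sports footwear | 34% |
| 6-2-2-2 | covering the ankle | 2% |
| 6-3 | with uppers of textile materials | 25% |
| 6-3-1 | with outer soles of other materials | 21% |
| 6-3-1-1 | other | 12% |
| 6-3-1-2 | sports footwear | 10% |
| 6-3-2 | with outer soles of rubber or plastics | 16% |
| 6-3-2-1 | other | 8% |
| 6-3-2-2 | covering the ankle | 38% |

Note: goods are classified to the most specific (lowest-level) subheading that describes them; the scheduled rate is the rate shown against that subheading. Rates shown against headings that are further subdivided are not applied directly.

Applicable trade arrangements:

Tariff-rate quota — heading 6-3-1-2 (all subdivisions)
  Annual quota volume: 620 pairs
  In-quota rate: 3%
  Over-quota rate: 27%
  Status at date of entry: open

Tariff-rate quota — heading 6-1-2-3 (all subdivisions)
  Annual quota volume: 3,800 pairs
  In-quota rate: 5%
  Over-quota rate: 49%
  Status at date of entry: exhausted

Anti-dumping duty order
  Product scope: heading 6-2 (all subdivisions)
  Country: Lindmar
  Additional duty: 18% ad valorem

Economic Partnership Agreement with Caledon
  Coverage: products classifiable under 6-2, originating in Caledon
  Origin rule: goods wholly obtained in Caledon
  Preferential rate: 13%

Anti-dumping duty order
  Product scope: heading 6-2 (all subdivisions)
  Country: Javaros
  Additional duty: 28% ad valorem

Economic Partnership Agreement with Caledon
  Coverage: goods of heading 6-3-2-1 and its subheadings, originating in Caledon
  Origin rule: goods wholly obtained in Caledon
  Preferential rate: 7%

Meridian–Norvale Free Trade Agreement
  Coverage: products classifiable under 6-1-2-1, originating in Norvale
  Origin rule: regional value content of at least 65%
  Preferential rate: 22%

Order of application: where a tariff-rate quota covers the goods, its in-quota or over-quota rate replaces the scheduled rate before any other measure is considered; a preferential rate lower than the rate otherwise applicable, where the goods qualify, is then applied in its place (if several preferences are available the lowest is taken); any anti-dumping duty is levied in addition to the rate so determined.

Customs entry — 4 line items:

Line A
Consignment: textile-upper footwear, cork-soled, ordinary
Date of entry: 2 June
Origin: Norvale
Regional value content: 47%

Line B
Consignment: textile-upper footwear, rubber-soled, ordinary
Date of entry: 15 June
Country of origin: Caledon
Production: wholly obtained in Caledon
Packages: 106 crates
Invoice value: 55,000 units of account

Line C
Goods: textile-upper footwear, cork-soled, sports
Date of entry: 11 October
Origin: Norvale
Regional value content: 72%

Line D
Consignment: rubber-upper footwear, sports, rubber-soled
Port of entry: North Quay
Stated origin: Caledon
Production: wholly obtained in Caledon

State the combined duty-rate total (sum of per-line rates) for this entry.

Line A: textile-upper → 6-3; cork-soled → 6-3-1; ordinary → 6-3-1-1. Scheduled 12%. Norvale agreement on 6-1-2-1: 6-3-1-1 not covered. → 12%.
Line B: textile-upper → 6-3; rubber-soled → 6-3-2; ordinary → 6-3-2-1. Scheduled 8%. Caledon agreement on 6-2: 6-3-2-1 not covered; Caledon agreement on 6-3-2-1: wholly obtained → 7% available; preferential 7%. → 7%.
Line C: textile-upper → 6-3; cork-soled → 6-3-1; sports → 6-3-1-2. Scheduled 10%. quota on 6-3-1-2 open → in-quota 3%; Norvale agreement on 6-1-2-1: 6-3-1-2 not covered. → 3%.
Line D: rubber-upper → 6-2; rubber-soled → 6-2-2; sports → 6-2-2-1. Scheduled 34%. Caledon agreement on 6-2: wholly obtained → 13% available; Caledon agreement on 6-3-2-1: 6-2-2-1 not covered; preferential 13%. → 13%.
Sum: 12% + 7% + 3% + 13% = 35%.

35%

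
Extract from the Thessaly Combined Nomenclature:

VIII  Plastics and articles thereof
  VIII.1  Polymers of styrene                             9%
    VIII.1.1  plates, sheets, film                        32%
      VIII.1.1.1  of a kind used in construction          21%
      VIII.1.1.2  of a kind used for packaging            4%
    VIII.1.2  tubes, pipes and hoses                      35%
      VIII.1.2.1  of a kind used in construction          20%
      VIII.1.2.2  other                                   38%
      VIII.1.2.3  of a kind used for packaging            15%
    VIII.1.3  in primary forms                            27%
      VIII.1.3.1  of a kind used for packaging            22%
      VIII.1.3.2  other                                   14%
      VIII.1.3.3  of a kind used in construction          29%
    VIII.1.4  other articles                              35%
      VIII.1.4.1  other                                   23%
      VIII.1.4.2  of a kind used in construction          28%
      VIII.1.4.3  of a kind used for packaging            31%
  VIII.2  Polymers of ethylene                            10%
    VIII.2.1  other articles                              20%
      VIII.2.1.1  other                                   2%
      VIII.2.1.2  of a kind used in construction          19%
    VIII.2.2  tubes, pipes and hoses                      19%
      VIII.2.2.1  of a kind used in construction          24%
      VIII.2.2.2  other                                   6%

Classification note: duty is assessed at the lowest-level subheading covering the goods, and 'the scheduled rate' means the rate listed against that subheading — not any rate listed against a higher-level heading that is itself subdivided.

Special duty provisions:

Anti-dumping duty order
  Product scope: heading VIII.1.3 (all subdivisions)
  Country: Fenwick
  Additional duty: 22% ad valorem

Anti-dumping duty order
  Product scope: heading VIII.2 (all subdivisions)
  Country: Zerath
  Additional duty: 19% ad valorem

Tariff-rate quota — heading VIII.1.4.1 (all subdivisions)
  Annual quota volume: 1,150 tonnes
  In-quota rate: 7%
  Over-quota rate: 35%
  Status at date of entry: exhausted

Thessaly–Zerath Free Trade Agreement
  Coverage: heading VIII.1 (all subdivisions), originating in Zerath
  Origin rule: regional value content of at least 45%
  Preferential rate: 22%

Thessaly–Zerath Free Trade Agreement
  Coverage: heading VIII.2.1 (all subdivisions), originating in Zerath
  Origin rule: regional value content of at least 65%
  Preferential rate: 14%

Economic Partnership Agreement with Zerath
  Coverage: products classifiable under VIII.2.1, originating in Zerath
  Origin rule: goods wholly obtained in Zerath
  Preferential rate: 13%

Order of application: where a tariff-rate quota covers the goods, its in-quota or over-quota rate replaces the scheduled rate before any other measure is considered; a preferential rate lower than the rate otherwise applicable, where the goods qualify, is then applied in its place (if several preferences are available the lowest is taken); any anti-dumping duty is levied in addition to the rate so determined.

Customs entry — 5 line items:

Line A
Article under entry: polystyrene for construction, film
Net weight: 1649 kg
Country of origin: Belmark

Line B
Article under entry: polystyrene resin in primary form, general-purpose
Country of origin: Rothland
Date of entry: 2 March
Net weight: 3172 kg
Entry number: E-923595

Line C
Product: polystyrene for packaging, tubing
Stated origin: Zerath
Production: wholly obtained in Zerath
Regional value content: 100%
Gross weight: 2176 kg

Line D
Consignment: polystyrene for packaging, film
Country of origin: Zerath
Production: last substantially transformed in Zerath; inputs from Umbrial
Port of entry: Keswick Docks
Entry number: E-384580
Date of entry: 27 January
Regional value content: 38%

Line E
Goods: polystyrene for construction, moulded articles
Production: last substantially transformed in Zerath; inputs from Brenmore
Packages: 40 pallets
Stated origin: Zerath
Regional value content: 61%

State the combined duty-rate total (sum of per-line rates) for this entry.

76%

Line A: polystyrene → VIII.1; film → VIII.1.1; for construction → VIII.1.1.1. Scheduled 21%. No special measure applies. → 21%.
Line B: polystyrene → VIII.1; resin in primary form → VIII.1.3; general-purpose → VIII.1.3.2. Scheduled 14%. No special measure applies. → 14%.
Line C: polystyrene → VIII.1; tubing → VIII.1.2; for packaging → VIII.1.2.3. Scheduled 15%. Zerath agreement on VIII.1: RVC ≥ 45% → 22% available; Zerath agreement on VIII.2.1: VIII.1.2.3 not covered; Zerath agreement on VIII.2.1: VIII.1.2.3 not covered; preference 22% not lower than 15% → no reduction. → 15%.
Line D: polystyrene → VIII.1; film → VIII.1.1; for packaging → VIII.1.1.2. Scheduled 4%. Zerath agreement on VIII.1: RVC < 45%; Zerath agreement on VIII.2.1: VIII.1.1.2 not covered; Zerath agreement on VIII.2.1: VIII.1.1.2 not covered. → 4%.
Line E: polystyrene → VIII.1; moulded articles → VIII.1.4; for construction → VIII.1.4.2. Scheduled 28%. Zerath agreement on VIII.1: RVC ≥ 45% → 22% available; Zerath agreement on VIII.2.1: VIII.1.4.2 not covered; Zerath agreement on VIII.2.1: VIII.1.4.2 not covered; preferential 22%. → 22%.
Sum: 21% + 14% + 15% + 4% + 22% = 76%.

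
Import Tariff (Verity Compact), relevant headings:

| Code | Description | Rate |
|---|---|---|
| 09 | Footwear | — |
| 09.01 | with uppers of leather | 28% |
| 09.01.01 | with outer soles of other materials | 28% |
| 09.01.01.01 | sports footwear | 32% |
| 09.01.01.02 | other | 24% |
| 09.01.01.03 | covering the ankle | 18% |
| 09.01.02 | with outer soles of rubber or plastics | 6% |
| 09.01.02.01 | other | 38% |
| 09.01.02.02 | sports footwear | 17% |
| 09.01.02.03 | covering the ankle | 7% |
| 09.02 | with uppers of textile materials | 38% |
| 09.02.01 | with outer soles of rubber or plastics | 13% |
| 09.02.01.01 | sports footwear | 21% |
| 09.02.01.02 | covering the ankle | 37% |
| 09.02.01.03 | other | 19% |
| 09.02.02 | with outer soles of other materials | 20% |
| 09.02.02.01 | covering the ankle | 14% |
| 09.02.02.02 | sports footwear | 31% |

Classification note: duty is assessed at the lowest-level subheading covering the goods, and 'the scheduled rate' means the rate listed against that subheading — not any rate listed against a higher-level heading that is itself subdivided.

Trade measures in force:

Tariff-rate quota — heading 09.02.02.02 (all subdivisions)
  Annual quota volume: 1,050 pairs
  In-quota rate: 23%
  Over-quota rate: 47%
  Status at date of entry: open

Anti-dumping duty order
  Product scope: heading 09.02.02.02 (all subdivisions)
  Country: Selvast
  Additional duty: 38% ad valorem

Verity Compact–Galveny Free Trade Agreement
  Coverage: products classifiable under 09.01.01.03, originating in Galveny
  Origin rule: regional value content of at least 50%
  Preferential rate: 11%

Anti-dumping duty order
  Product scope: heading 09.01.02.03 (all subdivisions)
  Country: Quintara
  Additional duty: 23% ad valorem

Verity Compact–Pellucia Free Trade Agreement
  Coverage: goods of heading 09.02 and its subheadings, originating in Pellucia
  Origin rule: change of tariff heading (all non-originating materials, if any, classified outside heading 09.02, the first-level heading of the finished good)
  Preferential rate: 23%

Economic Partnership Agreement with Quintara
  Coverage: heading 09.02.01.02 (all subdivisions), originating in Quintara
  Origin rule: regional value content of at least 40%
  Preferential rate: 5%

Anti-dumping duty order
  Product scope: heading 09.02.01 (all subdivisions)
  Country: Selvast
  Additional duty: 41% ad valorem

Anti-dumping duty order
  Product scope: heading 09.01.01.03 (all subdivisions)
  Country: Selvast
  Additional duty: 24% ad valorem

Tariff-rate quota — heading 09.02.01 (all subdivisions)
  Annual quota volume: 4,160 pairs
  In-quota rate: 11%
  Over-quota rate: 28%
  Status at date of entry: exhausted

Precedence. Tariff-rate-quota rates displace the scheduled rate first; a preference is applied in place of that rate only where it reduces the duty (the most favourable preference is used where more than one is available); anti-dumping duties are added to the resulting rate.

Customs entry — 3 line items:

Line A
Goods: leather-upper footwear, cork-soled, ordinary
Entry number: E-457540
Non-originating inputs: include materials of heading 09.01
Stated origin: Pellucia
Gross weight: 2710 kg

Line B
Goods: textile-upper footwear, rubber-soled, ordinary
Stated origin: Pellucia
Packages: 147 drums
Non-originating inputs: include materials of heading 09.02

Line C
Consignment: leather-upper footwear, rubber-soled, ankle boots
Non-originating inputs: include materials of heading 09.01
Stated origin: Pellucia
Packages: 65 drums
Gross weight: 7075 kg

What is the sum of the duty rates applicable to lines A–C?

Line A: leather-upper → 09.01; cork-soled → 09.01.01; ordinary → 09.01.01.02. Scheduled 24%. Pellucia agreement on 09.02: 09.01.01.02 not covered. → 24%.
Line B: textile-upper → 09.02; rubber-soled → 09.02.01; ordinary → 09.02.01.03. Scheduled 19%. quota on 09.02.01 exhausted → over-quota 28%; Pellucia agreement on 09.02: CTH not met. → 28%.
Line C: leather-upper → 09.01; rubber-soled → 09.01.02; ankle boots → 09.01.02.03. Scheduled 7%. Pellucia agreement on 09.02: 09.01.02.03 not covered. → 7%.
Sum: 24% + 28% + 7% = 59%.

59%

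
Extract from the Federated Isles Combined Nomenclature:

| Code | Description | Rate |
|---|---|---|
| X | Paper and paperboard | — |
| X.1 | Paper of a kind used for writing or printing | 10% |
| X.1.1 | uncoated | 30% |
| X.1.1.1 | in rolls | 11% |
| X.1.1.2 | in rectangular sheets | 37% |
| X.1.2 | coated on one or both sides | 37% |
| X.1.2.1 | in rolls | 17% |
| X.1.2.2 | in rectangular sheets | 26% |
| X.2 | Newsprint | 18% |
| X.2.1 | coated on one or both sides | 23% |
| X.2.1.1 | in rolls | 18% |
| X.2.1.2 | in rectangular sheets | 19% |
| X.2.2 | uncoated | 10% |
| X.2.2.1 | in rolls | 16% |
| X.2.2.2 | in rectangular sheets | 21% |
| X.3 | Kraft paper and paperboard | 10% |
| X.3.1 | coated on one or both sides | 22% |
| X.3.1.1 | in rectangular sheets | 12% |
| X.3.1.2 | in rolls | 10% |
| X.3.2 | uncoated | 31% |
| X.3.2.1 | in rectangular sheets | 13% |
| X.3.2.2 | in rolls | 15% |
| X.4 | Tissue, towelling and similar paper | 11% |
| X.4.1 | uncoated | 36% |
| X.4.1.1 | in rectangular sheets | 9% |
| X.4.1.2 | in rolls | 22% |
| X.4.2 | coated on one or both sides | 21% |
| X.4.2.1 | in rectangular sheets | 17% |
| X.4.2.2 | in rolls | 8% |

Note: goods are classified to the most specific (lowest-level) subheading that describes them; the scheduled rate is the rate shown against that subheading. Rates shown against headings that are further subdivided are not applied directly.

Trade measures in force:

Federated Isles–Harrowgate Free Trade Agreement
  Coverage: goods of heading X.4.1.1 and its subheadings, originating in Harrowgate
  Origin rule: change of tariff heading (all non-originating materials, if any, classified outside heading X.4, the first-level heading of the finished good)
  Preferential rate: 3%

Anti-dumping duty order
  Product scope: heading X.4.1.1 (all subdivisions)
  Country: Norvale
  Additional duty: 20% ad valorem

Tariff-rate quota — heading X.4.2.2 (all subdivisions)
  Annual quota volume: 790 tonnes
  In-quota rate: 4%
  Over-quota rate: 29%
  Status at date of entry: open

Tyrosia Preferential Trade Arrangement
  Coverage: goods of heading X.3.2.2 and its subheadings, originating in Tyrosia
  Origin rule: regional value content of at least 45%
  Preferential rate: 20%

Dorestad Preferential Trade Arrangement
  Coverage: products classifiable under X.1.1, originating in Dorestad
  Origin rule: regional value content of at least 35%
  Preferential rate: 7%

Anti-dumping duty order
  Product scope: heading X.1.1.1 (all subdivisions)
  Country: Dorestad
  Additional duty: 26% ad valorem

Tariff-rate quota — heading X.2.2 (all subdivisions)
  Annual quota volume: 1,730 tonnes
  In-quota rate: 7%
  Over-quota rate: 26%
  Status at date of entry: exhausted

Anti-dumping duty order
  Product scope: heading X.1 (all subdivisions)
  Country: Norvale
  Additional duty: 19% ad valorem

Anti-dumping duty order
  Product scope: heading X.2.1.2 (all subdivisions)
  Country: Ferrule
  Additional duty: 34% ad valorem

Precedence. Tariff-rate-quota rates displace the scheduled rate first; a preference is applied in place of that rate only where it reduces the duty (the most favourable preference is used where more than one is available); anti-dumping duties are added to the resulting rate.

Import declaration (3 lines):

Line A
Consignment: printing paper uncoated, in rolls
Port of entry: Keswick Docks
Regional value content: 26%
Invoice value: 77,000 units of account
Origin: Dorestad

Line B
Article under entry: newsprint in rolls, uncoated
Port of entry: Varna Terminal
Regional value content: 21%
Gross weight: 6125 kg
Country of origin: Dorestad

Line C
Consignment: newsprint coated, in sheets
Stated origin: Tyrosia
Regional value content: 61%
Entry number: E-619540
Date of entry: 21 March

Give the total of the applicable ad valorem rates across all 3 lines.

82%

Line A: printing paper → X.1; uncoated → X.1.1; in rolls → X.1.1.1. Scheduled 11%. Dorestad agreement on X.1.1: RVC < 35%; anti-dumping (Dorestad, X.1.1.1): +26%; total 11% + 26% = 37%. → 37%.
Line B: newsprint → X.2; uncoated → X.2.2; in rolls → X.2.2.1. Scheduled 16%. quota on X.2.2 exhausted → over-quota 26%; Dorestad agreement on X.1.1: X.2.2.1 not covered. → 26%.
Line C: newsprint → X.2; coated → X.2.1; in sheets → X.2.1.2. Scheduled 19%. Tyrosia agreement on X.3.2.2: X.2.1.2 not covered. → 19%.
Sum: 37% + 26% + 19% = 82%.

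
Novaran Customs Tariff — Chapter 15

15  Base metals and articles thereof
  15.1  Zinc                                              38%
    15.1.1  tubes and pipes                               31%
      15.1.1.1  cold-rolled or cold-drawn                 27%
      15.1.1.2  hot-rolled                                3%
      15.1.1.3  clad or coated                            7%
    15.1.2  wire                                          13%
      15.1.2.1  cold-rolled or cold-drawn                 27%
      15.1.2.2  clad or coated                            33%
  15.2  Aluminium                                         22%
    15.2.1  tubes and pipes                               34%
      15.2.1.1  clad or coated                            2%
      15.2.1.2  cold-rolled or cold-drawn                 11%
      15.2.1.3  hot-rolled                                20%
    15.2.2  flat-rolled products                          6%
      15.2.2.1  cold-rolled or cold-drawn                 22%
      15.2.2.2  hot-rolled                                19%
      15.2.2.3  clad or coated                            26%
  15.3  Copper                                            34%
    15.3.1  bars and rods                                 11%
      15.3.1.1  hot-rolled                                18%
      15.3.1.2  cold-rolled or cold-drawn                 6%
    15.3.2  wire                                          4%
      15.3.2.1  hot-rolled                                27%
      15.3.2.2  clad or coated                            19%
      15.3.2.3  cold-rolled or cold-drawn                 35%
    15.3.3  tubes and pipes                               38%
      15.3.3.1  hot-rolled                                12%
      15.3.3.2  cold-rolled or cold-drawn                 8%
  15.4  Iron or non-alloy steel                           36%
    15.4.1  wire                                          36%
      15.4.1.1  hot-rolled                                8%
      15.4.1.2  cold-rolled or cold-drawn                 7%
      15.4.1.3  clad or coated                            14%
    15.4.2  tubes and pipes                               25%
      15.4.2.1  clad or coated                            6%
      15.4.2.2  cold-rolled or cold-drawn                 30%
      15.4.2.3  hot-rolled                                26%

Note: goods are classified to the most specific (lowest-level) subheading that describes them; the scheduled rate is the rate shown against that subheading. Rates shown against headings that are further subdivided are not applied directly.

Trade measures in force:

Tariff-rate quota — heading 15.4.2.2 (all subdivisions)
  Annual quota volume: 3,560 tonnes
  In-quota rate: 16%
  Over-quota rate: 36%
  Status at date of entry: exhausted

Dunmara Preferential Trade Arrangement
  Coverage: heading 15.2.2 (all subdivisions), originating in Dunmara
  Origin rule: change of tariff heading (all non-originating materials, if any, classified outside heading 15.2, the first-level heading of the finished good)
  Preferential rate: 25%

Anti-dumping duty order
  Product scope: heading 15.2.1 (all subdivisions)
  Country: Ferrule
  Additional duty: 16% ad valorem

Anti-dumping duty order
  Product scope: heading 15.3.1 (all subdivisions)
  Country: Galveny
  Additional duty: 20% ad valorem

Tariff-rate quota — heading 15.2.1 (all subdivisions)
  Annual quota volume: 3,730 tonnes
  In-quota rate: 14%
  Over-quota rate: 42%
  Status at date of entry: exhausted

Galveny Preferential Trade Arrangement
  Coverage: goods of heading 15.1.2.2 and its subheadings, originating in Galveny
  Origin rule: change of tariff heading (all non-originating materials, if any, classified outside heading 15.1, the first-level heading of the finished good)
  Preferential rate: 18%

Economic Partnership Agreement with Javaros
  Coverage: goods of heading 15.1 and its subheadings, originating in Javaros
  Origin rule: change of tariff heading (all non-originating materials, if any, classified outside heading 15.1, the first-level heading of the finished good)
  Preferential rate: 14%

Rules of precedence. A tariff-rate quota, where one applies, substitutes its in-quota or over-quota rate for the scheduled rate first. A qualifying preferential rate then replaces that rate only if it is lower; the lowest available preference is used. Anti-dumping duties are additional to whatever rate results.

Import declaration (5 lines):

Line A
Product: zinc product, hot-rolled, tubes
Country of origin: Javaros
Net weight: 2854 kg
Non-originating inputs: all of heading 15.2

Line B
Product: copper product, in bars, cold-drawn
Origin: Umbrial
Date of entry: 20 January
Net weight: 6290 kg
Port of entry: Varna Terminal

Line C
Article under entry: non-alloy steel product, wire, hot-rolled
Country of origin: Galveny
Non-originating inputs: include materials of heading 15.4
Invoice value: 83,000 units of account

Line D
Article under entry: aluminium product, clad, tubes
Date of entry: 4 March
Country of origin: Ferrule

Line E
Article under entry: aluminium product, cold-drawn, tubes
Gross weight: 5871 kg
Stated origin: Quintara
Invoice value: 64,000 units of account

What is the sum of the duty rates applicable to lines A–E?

Line A: zinc → 15.1; tubes → 15.1.1; hot-rolled → 15.1.1.2. Scheduled 3%. Javaros agreement on 15.1: CTH met → 14% available; preference 14% not lower than 3% → no reduction. → 3%.
Line B: copper → 15.3; in bars → 15.3.1; cold-drawn → 15.3.1.2. Scheduled 6%. No special measure applies. → 6%.
Line C: non-alloy steel → 15.4; wire → 15.4.1; hot-rolled → 15.4.1.1. Scheduled 8%. Galveny agreement on 15.1.2.2: 15.4.1.1 not covered. → 8%.
Line D: aluminium → 15.2; tubes → 15.2.1; clad → 15.2.1.1. Scheduled 2%. quota on 15.2.1 exhausted → over-quota 42%; anti-dumping (Ferrule, 15.2.1): +16%; total 42% + 16% = 58%. → 58%.
Line E: aluminium → 15.2; tubes → 15.2.1; cold-drawn → 15.2.1.2. Scheduled 11%. quota on 15.2.1 exhausted → over-quota 42%. → 42%.
Sum: 3% + 6% + 8% + 58% + 42% = 117%.

117%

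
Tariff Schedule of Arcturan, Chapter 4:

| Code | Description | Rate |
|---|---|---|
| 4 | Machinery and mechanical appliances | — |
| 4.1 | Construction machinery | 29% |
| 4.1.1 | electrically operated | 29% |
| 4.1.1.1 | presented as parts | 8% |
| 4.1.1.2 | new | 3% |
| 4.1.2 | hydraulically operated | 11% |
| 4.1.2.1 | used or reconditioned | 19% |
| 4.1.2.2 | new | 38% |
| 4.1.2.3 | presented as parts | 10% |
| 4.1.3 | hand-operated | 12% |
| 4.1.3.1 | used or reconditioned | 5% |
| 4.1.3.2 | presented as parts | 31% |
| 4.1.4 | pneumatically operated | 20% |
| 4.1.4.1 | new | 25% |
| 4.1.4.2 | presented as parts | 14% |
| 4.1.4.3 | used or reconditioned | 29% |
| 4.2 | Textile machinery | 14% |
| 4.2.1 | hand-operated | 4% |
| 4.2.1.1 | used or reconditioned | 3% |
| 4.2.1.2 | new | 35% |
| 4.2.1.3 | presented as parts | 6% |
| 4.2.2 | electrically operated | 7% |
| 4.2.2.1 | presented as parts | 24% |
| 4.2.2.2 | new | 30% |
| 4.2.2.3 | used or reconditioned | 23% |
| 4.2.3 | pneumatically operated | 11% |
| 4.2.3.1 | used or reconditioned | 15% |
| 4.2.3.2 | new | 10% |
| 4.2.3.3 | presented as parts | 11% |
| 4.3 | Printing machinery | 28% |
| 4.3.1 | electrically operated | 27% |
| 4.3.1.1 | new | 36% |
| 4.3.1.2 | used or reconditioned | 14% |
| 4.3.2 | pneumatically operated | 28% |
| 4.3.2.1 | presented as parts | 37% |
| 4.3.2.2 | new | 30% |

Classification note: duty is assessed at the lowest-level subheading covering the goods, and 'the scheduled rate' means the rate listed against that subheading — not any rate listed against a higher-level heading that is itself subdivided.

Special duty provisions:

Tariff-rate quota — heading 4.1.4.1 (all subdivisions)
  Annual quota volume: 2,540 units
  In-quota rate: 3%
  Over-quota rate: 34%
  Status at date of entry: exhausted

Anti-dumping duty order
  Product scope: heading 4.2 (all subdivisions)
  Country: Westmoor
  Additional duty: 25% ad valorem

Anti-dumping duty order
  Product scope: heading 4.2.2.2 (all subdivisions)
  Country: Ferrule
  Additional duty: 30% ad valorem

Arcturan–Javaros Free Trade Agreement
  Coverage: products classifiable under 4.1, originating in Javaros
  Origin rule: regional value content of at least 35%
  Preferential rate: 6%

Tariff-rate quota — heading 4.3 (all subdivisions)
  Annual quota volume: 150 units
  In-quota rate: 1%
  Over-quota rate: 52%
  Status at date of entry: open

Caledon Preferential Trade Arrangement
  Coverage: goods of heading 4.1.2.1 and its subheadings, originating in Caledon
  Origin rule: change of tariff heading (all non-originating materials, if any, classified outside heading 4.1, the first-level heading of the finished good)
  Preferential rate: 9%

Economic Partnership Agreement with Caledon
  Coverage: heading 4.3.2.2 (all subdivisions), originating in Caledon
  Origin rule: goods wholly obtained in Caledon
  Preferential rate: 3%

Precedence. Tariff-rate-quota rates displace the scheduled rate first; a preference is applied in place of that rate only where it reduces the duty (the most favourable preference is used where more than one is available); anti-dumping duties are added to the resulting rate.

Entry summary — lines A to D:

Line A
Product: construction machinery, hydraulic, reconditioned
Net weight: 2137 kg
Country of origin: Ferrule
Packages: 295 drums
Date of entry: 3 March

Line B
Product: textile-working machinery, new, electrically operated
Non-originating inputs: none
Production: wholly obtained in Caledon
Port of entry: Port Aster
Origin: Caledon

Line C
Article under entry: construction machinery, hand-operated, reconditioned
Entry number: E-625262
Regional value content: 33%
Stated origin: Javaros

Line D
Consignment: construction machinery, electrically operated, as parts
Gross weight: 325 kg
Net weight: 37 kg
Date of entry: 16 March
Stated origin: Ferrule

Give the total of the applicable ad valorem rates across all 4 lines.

62%

Line A: construction → 4.1; hydraulic → 4.1.2; reconditioned → 4.1.2.1. Scheduled 19%. No special measure applies. → 19%.
Line B: textile-working → 4.2; electrically operated → 4.2.2; new → 4.2.2.2. Scheduled 30%. Caledon agreement on 4.1.2.1: 4.2.2.2 not covered; Caledon agreement on 4.3.2.2: 4.2.2.2 not covered. → 30%.
Line C: construction → 4.1; hand-operated → 4.1.3; reconditioned → 4.1.3.1. Scheduled 5%. Javaros agreement on 4.1: RVC < 35%. → 5%.
Line D: construction → 4.1; electrically operated → 4.1.1; as parts → 4.1.1.1. Scheduled 8%. No special measure applies. → 8%.
Sum: 19% + 30% + 5% + 8% = 62%.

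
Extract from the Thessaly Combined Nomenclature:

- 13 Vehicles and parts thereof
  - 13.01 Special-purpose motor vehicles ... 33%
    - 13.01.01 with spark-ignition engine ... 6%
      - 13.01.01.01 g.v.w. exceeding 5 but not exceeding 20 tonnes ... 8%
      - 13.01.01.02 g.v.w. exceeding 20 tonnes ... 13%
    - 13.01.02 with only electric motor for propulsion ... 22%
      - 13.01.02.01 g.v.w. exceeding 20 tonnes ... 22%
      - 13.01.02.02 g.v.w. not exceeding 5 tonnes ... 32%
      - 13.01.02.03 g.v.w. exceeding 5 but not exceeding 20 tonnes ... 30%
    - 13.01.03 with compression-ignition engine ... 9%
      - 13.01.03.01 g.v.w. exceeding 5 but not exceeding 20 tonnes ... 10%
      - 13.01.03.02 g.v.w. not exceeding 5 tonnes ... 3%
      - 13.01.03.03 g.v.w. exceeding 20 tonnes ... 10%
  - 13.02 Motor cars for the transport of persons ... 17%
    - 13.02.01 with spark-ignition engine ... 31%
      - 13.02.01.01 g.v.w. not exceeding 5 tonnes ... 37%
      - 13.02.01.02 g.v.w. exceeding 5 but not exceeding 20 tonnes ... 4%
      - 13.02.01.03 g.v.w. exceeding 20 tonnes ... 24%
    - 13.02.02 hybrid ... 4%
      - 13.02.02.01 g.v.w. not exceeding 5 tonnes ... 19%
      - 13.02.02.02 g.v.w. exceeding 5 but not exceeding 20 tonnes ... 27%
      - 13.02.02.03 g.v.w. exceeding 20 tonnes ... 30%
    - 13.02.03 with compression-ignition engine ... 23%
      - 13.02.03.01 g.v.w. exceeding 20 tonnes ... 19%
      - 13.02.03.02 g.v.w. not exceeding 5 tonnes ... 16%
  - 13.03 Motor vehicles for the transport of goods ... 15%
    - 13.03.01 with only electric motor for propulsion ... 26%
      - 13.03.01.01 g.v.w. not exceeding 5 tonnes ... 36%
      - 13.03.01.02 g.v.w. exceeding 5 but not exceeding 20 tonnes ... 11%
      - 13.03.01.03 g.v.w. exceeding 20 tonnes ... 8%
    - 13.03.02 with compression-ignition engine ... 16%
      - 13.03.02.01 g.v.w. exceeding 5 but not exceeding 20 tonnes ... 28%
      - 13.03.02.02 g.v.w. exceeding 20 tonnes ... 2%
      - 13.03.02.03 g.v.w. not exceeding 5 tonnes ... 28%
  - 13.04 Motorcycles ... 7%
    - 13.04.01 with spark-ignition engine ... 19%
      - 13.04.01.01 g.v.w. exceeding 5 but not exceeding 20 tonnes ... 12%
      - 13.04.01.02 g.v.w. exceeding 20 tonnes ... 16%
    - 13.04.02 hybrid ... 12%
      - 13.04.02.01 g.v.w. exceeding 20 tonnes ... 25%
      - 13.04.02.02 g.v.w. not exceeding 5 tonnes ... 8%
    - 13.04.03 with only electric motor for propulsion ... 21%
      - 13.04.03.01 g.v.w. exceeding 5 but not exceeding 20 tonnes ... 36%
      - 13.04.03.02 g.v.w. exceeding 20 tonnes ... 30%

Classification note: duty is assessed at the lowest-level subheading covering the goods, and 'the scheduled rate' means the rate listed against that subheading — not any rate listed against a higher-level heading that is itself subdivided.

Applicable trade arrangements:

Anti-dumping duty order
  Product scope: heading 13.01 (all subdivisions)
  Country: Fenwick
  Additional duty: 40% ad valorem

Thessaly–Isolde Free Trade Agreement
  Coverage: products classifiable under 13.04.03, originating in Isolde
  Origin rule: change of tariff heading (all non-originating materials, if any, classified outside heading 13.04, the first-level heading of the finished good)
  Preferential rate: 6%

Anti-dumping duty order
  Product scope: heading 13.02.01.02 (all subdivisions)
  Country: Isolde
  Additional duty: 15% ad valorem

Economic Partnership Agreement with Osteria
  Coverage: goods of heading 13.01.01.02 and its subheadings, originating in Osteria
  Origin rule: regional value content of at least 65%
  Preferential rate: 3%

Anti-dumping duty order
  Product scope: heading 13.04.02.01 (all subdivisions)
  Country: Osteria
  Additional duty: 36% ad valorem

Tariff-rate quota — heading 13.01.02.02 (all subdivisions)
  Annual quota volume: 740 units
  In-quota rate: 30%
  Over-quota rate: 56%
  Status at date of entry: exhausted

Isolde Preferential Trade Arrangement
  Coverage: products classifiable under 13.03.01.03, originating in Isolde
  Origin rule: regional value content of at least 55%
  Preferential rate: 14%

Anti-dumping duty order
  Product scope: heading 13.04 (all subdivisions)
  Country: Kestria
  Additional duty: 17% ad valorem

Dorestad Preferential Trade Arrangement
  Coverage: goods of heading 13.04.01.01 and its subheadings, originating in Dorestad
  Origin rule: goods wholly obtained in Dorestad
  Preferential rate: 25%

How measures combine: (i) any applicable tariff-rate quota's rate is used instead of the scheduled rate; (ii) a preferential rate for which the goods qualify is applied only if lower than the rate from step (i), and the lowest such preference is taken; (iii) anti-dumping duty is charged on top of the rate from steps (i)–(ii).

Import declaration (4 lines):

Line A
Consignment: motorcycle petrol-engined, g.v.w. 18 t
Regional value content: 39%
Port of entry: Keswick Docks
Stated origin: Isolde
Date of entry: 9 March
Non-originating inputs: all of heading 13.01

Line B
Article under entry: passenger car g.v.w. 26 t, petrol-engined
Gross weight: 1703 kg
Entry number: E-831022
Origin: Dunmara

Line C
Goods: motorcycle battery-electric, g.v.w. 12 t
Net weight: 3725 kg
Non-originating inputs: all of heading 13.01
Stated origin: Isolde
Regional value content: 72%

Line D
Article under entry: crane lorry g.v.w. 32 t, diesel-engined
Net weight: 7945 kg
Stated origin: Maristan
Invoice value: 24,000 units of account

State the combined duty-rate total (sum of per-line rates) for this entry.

52%

Line A: motorcycle → 13.04; petrol-engined → 13.04.01; g.v.w. 18 t → 13.04.01.01. Scheduled 12%. Isolde agreement on 13.04.03: 13.04.01.01 not covered; Isolde agreement on 13.03.01.03: 13.04.01.01 not covered. → 12%.
Line B: passenger car → 13.02; petrol-engined → 13.02.01; g.v.w. 26 t → 13.02.01.03. Scheduled 24%. No special measure applies. → 24%.
Line C: motorcycle → 13.04; battery-electric → 13.04.03; g.v.w. 12 t → 13.04.03.01. Scheduled 36%. Isolde agreement on 13.04.03: CTH met → 6% available; Isolde agreement on 13.03.01.03: 13.04.03.01 not covered; preferential 6%. → 6%.
Line D: crane lorry → 13.01; diesel-engined → 13.01.03; g.v.w. 32 t → 13.01.03.03. Scheduled 10%. No special measure applies. → 10%.
Sum: 12% + 24% + 6% + 10% = 52%.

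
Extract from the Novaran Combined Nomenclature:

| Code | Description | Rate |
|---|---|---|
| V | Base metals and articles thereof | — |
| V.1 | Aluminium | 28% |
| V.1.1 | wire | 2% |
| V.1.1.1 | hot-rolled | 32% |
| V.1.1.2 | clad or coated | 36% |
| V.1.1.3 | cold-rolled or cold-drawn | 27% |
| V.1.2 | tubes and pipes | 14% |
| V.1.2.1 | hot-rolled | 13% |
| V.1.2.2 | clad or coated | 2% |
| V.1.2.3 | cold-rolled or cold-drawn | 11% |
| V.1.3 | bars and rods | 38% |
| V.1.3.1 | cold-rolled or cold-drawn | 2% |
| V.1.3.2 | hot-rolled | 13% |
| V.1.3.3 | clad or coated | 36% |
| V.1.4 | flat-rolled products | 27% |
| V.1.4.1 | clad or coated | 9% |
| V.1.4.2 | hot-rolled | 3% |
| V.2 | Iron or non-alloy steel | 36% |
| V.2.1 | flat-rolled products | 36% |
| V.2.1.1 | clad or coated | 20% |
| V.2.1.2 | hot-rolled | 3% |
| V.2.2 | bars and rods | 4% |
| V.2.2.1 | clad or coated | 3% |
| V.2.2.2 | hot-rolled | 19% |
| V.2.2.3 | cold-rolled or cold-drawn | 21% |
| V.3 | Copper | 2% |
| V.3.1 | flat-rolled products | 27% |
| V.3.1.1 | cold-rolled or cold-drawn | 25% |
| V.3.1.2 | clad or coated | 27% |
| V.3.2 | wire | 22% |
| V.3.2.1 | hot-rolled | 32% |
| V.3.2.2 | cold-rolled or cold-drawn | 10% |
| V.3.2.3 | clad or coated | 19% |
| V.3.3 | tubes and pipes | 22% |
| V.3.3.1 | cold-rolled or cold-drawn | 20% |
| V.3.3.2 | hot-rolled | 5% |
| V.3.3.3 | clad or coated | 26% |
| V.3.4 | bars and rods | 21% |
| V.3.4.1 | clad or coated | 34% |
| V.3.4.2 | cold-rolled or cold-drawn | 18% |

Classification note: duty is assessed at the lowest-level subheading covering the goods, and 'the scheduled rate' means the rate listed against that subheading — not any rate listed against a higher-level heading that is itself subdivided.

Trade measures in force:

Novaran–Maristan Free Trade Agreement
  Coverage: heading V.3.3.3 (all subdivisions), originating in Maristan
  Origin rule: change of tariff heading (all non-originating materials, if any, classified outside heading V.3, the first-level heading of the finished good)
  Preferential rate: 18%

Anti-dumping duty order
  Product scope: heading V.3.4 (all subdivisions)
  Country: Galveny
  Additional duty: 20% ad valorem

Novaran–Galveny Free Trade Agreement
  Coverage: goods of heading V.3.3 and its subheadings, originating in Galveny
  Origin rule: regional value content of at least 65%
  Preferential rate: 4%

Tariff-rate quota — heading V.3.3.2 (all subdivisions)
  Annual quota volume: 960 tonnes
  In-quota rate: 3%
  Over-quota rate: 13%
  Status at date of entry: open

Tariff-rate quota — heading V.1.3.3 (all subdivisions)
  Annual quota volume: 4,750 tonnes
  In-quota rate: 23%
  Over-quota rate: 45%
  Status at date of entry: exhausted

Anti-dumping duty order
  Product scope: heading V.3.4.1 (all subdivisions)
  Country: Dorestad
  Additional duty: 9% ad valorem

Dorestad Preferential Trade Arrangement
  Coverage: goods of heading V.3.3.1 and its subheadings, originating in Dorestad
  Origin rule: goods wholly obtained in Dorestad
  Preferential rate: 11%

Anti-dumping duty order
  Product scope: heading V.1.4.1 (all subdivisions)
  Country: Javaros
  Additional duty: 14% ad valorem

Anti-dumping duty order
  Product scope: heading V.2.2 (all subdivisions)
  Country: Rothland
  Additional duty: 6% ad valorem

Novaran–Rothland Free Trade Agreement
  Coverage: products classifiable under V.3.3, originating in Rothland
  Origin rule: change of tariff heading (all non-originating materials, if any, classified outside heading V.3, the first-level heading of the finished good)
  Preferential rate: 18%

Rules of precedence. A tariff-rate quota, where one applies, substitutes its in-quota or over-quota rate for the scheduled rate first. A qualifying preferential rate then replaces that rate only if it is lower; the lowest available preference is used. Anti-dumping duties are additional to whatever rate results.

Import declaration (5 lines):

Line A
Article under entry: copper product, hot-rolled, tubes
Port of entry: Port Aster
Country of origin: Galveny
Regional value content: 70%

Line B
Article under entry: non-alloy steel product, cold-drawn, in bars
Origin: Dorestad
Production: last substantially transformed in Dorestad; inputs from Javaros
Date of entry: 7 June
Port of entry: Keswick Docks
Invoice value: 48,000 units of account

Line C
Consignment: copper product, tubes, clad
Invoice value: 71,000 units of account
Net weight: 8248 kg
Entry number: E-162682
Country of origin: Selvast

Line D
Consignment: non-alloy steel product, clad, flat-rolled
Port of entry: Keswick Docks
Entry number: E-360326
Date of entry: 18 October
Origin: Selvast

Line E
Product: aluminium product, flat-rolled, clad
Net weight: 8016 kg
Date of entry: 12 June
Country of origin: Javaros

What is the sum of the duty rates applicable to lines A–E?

Line A: copper → V.3; tubes → V.3.3; hot-rolled → V.3.3.2. Scheduled 5%. quota on V.3.3.2 open → in-quota 3%; Galveny agreement on V.3.3: RVC ≥ 65% → 4% available; preference 4% not lower than 3% → no reduction. → 3%.
Line B: non-alloy steel → V.2; in bars → V.2.2; cold-drawn → V.2.2.3. Scheduled 21%. Dorestad agreement on V.3.3.1: V.2.2.3 not covered. → 21%.
Line C: copper → V.3; tubes → V.3.3; clad → V.3.3.3. Scheduled 26%. No special measure applies. → 26%.
Line D: non-alloy steel → V.2; flat-rolled → V.2.1; clad → V.2.1.1. Scheduled 20%. No special measure applies. → 20%.
Line E: aluminium → V.1; flat-rolled → V.1.4; clad → V.1.4.1. Scheduled 9%. anti-dumping (Javaros, V.1.4.1): +14%; total 9% + 14% = 23%. → 23%.
Sum: 3% + 21% + 26% + 20% + 23% = 93%.

93%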